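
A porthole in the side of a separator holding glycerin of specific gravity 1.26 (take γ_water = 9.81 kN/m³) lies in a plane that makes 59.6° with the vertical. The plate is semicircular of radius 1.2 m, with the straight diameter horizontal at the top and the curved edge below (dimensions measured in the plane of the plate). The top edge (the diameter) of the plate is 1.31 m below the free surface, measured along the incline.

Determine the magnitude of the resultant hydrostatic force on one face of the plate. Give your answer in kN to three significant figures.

F ≈ 25.7 kN

γ = 1.26 × 9.81 = 12.3606 kN/m³.
The plate makes 59.6° with the vertical, i.e. θ = 90° − 59.6° = 30.4° to the horizontal. Measuring y along the incline from the free-surface line, vertical depth h = y·sinθ with sinθ = 0.506034.
The centroid of a semicircle lies 4r/(3π) = 0.509296 m from the diameter, here below the top edge, so y_c = 1.31 + 0.509296 = 1.8193 m and h_c = 1.8193 × 0.506034 = 0.920628 m.
A = πr²/2 = π × 1.2²/2 = 2.26195 m².
Resultant F = γ·h_c·A = 12.3606 × 0.920628 × 2.26195 = 25.7399 kN.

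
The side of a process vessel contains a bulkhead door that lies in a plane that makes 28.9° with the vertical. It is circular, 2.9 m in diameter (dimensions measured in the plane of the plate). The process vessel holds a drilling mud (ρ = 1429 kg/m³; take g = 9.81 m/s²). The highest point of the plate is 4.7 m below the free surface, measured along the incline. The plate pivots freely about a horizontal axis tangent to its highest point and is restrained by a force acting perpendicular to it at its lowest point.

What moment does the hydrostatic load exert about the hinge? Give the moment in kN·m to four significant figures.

γ = ρg = 1429 × 9.81 / 1000 = 14.01849 kN/m³.
The plate makes 28.9° with the vertical, i.e. θ = 90° − 28.9° = 61.1° to the horizontal. Measuring y along the incline from the free-surface line, vertical depth h = y·sinθ with sinθ = 0.875465.
The centroid is at the centre, 1.45 m below the top of the plate, so y_c = 4.7 + 1.45 = 6.15 m and h_c = 6.15 × 0.875465 = 5.38411 m.
A = π(1.45)² = 6.6052 m².
Resultant F = γ·h_c·A = 14.01849 × 5.38411 × 6.6052 = 498.541 kN.
I_c = πr⁴/4 = π × 1.45⁴/4 = 3.47186 m⁴.
Centre of pressure: y_p = y_c + I_c/(y_c·A) = 6.15 + 3.47186/(6.15 × 6.6052) = 6.15 + 0.0854675 = 6.23547 m along the plane.
The resultant acts 1.45 + 0.0854675 = 1.53547 m (along the plate) below the hinge at the top edge, so the moment about the hinge is M = F × 1.53547 = 498.541 × 1.53547 = 765.495 kN·m.

M ≈ 765.5 kN·m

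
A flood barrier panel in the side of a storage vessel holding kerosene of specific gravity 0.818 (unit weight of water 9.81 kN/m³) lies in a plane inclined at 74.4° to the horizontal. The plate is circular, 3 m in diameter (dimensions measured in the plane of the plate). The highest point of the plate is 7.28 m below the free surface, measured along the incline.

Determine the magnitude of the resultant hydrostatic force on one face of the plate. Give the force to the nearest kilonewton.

γ = 0.818 × 9.81 = 8.02458 kN/m³.
Let θ = 74.4° be the plate's angle to the horizontal; measure y along the incline from where the plane meets the free surface. Vertical depth h = y·sinθ with sinθ = 0.963163.
The centroid is at the centre, 1.5 m below the top of the plate, so y_c = 7.28 + 1.5 = 8.78 m and h_c = 8.78 × 0.963163 = 8.45657 m.
A = π(1.5)² = 7.06858 m².
Resultant F = γ·h_c·A = 8.02458 × 8.45657 × 7.06858 = 479.677 kN.

F ≈ 480 kN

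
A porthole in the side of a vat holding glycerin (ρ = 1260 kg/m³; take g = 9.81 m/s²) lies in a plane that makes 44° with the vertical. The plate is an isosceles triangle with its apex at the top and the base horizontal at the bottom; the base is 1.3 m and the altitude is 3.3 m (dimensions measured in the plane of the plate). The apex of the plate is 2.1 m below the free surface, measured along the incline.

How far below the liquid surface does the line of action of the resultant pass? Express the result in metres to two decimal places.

γ = ρg = 1260 × 9.81 / 1000 = 12.3606 kN/m³.
The plate makes 44° with the vertical, i.e. θ = 90° − 44° = 46° to the horizontal. Measuring y along the incline from the free-surface line, vertical depth h = y·sinθ with sinθ = 0.719340.
With the apex up, the centroid sits 2h/3 = 2 × 3.3/3 = 2.2 m below the apex, so y_c = 2.1 + 2.2 = 4.3 m and h_c = 4.3 × 0.719340 = 3.09316 m.
A = ½ × 1.3 × 3.3 = 2.145 m².
Resultant F = γ·h_c·A = 12.3606 × 3.09316 × 2.145 = 82.0105 kN.
I_c = b·h³/36 = 1.3 × 3.3³/36 = 1.29773 m⁴.
Centre of pressure: y_p = y_c + I_c/(y_c·A) = 4.3 + 1.29773/(4.3 × 2.145) = 4.3 + 0.140698 = 4.4407 m along the plane.
Vertically, h_p = y_p·sinθ = 4.4407 × 0.719340 = 3.19437 m.

h_p = 3.19 m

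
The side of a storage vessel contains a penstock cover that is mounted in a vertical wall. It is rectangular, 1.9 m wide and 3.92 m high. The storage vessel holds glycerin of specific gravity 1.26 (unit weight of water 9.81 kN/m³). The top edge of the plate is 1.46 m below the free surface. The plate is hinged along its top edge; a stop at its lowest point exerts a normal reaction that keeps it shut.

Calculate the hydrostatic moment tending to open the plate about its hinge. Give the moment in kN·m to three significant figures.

γ = 1.26 × 9.81 = 12.3606 kN/m³.
The centroid lies 3.92/2 = 1.96 m below the top edge, so the centroid depth is h_c = 1.46 + 1.96 = 3.42 m.
A = 1.9 × 3.92 = 7.448 m².
Resultant F = γ·h_c·A = 12.3606 × 3.42 × 7.448 = 314.851 kN.
I_c = b·h³/12 = 1.9 × 3.92³/12 = 9.53741 m⁴.
Centre of pressure: y_p = y_c + I_c/(y_c·A) = 3.42 + 9.53741/(3.42 × 7.448) = 3.42 + 0.374425 = 3.79442 m along the plane.
The resultant acts 1.96 + 0.374425 = 2.33442 m (along the plate) below the hinge at the top edge, so the moment about the hinge is M = F × 2.33442 = 314.851 × 2.33442 = 734.994 kN·m.

M ≈ 735 kN·m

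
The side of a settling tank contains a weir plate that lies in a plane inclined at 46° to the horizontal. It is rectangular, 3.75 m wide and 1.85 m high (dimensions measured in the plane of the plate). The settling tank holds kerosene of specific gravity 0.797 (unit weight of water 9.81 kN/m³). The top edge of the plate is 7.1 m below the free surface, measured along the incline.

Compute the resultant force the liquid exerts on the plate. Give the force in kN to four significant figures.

F ≈ 313.1 kN

γ = 0.797 × 9.81 = 7.81857 kN/m³.
Let θ = 46° be the plate's angle to the horizontal; measure y along the incline from where the plane meets the free surface. Vertical depth h = y·sinθ with sinθ = 0.719340.
The centroid lies 1.85/2 = 0.925 m below the top edge, so y_c = 7.1 + 0.925 = 8.025 m and h_c = 8.025 × 0.719340 = 5.7727 m.
A = 3.75 × 1.85 = 6.9375 m².
Resultant F = γ·h_c·A = 7.81857 × 5.7727 × 6.9375 = 313.119 kN.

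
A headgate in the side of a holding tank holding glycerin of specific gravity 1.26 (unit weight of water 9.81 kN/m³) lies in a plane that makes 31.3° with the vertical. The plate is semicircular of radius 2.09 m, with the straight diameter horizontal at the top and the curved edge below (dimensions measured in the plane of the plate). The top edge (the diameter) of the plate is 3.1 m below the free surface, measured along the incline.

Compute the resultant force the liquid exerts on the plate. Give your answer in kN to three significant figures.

γ = 1.26 × 9.81 = 12.3606 kN/m³.
The plate makes 31.3° with the vertical, i.e. θ = 90° − 31.3° = 58.7° to the horizontal. Measuring y along the incline from the free-surface line, vertical depth h = y·sinθ with sinθ = 0.854459.
The centroid of a semicircle lies 4r/(3π) = 0.887024 m from the diameter, here below the top edge, so y_c = 3.1 + 0.887024 = 3.98702 m and h_c = 3.98702 × 0.854459 = 3.40675 m.
A = πr²/2 = π × 2.09²/2 = 6.8614 m².
Resultant F = γ·h_c·A = 12.3606 × 3.40675 × 6.8614 = 288.93 kN.

F ≈ 289 kN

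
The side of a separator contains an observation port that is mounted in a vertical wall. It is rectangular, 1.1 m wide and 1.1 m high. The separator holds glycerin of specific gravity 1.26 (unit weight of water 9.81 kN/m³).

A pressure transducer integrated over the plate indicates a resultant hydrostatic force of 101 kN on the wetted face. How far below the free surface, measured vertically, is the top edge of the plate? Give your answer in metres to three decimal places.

d_top ≈ 6.203 m

γ = 1.26 × 9.81 = 12.3606 kN/m³.
A = 1.1 × 1.1 = 1.21 m².
From F = γ·h_c·A, the centroid depth is h_c = 101/(12.3606 × 1.21) = 6.753 m.
The centroid lies 1.1/2 = 0.55 m below the top edge, so the top edge sits at h_top = 6.753 − 0.55 = 6.203 m below the surface.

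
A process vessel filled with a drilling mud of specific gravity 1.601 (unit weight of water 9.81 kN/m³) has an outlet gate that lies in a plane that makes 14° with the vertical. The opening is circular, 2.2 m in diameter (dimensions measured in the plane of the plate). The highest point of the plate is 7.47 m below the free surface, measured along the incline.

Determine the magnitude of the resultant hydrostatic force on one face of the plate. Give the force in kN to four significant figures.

F ≈ 496.5 kN

γ = 1.601 × 9.81 = 15.70581 kN/m³.
The plate makes 14° with the vertical, i.e. θ = 90° − 14° = 76° to the horizontal. Measuring y along the incline from the free-surface line, vertical depth h = y·sinθ with sinθ = 0.970296.
The centroid is at the centre, 1.1 m below the top of the plate, so y_c = 7.47 + 1.1 = 8.57 m and h_c = 8.57 × 0.970296 = 8.31544 m.
A = π(1.1)² = 3.80133 m².
Resultant F = γ·h_c·A = 15.70581 × 8.31544 × 3.80133 = 496.456 kN.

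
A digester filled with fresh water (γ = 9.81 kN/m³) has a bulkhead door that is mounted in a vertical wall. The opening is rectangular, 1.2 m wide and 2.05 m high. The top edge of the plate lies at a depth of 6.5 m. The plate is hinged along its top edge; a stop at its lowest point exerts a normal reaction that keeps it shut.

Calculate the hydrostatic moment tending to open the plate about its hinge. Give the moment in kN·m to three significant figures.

γ = 9.81 kN/m³.
The centroid lies 2.05/2 = 1.025 m below the top edge, so the centroid depth is h_c = 6.5 + 1.025 = 7.525 m.
A = 1.2 × 2.05 = 2.46 m².
Resultant F = γ·h_c·A = 9.81 × 7.525 × 2.46 = 181.598 kN.
I_c = b·h³/12 = 1.2 × 2.05³/12 = 0.861512 m⁴.
Centre of pressure: y_p = y_c + I_c/(y_c·A) = 7.525 + 0.861512/(7.525 × 2.46) = 7.525 + 0.0465393 = 7.57154 m along the plane.
The resultant acts 1.025 + 0.0465393 = 1.07154 m (along the plate) below the hinge at the top edge, so the moment about the hinge is M = F × 1.07154 = 181.598 × 1.07154 = 194.59 kN·m.

M ≈ 195 kN·m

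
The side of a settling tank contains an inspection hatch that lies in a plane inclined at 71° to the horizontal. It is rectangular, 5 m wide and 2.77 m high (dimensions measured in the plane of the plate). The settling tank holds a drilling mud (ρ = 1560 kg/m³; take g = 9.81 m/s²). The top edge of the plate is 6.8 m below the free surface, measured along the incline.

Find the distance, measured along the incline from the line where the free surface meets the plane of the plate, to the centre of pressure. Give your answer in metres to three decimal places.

γ = ρg = 1560 × 9.81 / 1000 = 15.3036 kN/m³.
Let θ = 71° be the plate's angle to the horizontal; measure y along the incline from where the plane meets the free surface. Vertical depth h = y·sinθ with sinθ = 0.945519.
The centroid lies 2.77/2 = 1.385 m below the top edge, so y_c = 6.8 + 1.385 = 8.185 m and h_c = 8.185 × 0.945519 = 7.73907 m.
A = 5 × 2.77 = 13.85 m².
Resultant F = γ·h_c·A = 15.3036 × 7.73907 × 13.85 = 1640.33 kN.
I_c = b·h³/12 = 5 × 2.77³/12 = 8.85581 m⁴.
Centre of pressure: y_p = y_c + I_c/(y_c·A) = 8.185 + 8.85581/(8.185 × 13.85) = 8.185 + 0.0781196 = 8.26312 m along the plane.

y_p = 8.263 m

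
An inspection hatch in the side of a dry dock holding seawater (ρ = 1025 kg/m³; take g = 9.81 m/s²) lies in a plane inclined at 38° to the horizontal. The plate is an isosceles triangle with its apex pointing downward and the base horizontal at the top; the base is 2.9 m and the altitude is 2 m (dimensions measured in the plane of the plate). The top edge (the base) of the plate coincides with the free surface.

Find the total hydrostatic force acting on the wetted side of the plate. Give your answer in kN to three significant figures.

F ≈ 12.0 kN

γ = ρg = 1025 × 9.81 / 1000 = 10.05525 kN/m³.
Let θ = 38° be the plate's angle to the horizontal; measure y along the incline from where the plane meets the free surface. Vertical depth h = y·sinθ with sinθ = 0.615661.
With the apex down, the centroid sits h/3 = 2/3 = 0.666667 m below the base (the top edge), so y_c = 0.666667 m and h_c = 0.666667 × 0.615661 = 0.410441 m.
A = ½ × 2.9 × 2 = 2.9 m².
Resultant F = γ·h_c·A = 10.05525 × 0.410441 × 2.9 = 11.9686 kN.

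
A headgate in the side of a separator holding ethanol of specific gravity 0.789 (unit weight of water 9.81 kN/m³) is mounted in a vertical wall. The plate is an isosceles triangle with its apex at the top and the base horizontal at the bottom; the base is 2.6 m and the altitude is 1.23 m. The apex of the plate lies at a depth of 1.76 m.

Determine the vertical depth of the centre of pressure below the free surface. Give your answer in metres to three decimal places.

γ = 0.789 × 9.81 = 7.74009 kN/m³.
With the apex up, the centroid sits 2h/3 = 2 × 1.23/3 = 0.82 m below the apex, so the centroid depth is h_c = 1.76 + 0.82 = 2.58 m.
A = ½ × 2.6 × 1.23 = 1.599 m².
Resultant F = γ·h_c·A = 7.74009 × 2.58 × 1.599 = 31.9311 kN.
I_c = b·h³/36 = 2.6 × 1.23³/36 = 0.134396 m⁴.
Centre of pressure: y_p = y_c + I_c/(y_c·A) = 2.58 + 0.134396/(2.58 × 1.599) = 2.58 + 0.0325775 = 2.61258 m along the plane.

h_p = 2.613 m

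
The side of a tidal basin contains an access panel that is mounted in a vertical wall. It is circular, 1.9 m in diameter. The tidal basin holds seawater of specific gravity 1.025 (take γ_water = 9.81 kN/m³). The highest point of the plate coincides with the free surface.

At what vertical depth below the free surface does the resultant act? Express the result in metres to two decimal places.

h_p = 1.19 m

γ = 1.025 × 9.81 = 10.05525 kN/m³.
The centroid is at the centre, 0.95 m below the top of the plate, so the centroid depth is h_c = 0.95 m.
A = π(0.95)² = 2.83529 m².
Resultant F = γ·h_c·A = 10.05525 × 0.95 × 2.83529 = 27.0841 kN.
I_c = πr⁴/4 = π × 0.95⁴/4 = 0.639712 m⁴.
Centre of pressure: y_p = y_c + I_c/(y_c·A) = 0.95 + 0.639712/(0.95 × 2.83529) = 0.95 + 0.2375 = 1.1875 m along the plane.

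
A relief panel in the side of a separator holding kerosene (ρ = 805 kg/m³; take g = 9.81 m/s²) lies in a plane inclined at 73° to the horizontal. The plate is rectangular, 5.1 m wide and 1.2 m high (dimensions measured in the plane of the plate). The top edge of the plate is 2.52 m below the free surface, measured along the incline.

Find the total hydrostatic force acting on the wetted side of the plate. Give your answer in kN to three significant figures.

F ≈ 144 kN

γ = ρg = 805 × 9.81 / 1000 = 7.89705 kN/m³.
Let θ = 73° be the plate's angle to the horizontal; measure y along the incline from where the plane meets the free surface. Vertical depth h = y·sinθ with sinθ = 0.956305.
The centroid lies 1.2/2 = 0.6 m below the top edge, so y_c = 2.52 + 0.6 = 3.12 m and h_c = 3.12 × 0.956305 = 2.98367 m.
A = 5.1 × 1.2 = 6.12 m².
Resultant F = γ·h_c·A = 7.89705 × 2.98367 × 6.12 = 144.201 kN.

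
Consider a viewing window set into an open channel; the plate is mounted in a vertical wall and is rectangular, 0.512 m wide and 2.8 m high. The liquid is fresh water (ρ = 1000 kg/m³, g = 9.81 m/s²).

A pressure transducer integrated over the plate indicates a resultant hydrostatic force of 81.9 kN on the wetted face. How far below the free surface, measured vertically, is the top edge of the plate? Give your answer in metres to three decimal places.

d_top ≈ 4.424 m

γ = ρg = 1000 × 9.81 = 9810 N/m³ = 9.81 kN/m³.
A = 0.512 × 2.8 = 1.4336 m².
From F = γ·h_c·A, the centroid depth is h_c = 81.9/(9.81 × 1.4336) = 5.82354 m.
The centroid lies 2.8/2 = 1.4 m below the top edge, so the top edge sits at h_top = 5.82354 − 1.4 = 4.42354 m below the surface.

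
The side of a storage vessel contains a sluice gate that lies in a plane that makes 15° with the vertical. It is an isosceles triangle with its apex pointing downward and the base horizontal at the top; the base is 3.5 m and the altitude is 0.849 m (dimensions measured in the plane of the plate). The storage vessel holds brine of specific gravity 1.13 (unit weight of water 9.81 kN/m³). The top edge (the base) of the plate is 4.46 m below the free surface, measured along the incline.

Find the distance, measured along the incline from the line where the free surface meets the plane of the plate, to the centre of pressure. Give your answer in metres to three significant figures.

γ = 1.13 × 9.81 = 11.0853 kN/m³.
The plate makes 15° with the vertical, i.e. θ = 90° − 15° = 75° to the horizontal. Measuring y along the incline from the free-surface line, vertical depth h = y·sinθ with sinθ = 0.965926.
With the apex down, the centroid sits h/3 = 0.849/3 = 0.283 m below the base (the top edge), so y_c = 4.46 + 0.283 = 4.743 m and h_c = 4.743 × 0.965926 = 4.58139 m.
A = ½ × 3.5 × 0.849 = 1.48575 m².
Resultant F = γ·h_c·A = 11.0853 × 4.58139 × 1.48575 = 75.4554 kN.
I_c = b·h³/36 = 3.5 × 0.849³/36 = 0.0594961 m⁴.
Centre of pressure: y_p = y_c + I_c/(y_c·A) = 4.743 + 0.0594961/(4.743 × 1.48575) = 4.743 + 0.00844286 = 4.75144 m along the plane.

y_p = 4.75 m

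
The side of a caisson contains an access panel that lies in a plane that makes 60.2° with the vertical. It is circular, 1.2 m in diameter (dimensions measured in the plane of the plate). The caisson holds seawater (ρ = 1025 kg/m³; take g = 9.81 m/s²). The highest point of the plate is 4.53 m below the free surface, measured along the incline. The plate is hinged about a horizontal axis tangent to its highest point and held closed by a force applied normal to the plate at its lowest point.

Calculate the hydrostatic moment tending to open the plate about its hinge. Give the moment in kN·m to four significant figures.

γ = ρg = 1025 × 9.81 / 1000 = 10.05525 kN/m³.
The plate makes 60.2° with the vertical, i.e. θ = 90° − 60.2° = 29.8° to the horizontal. Measuring y along the incline from the free-surface line, vertical depth h = y·sinθ with sinθ = 0.496974.
The centroid is at the centre, 0.6 m below the top of the plate, so y_c = 4.53 + 0.6 = 5.13 m and h_c = 5.13 × 0.496974 = 2.54948 m.
A = π(0.6)² = 1.13097 m².
Resultant F = γ·h_c·A = 10.05525 × 2.54948 × 1.13097 = 28.9932 kN.
I_c = πr⁴/4 = π × 0.6⁴/4 = 0.101788 m⁴.
Centre of pressure: y_p = y_c + I_c/(y_c·A) = 5.13 + 0.101788/(5.13 × 1.13097) = 5.13 + 0.017544 = 5.14754 m along the plane.
The resultant acts 0.6 + 0.017544 = 0.617544 m (along the plate) below the hinge at the top edge, so the moment about the hinge is M = F × 0.617544 = 28.9932 × 0.617544 = 17.9046 kN·m.

M ≈ 17.90 kN·m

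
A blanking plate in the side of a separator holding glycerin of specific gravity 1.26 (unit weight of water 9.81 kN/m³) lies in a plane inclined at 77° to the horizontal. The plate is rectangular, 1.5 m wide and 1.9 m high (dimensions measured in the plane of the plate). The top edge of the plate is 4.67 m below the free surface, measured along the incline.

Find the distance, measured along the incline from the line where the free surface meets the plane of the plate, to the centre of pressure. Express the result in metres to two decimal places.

γ = 1.26 × 9.81 = 12.3606 kN/m³.
Let θ = 77° be the plate's angle to the horizontal; measure y along the incline from where the plane meets the free surface. Vertical depth h = y·sinθ with sinθ = 0.974370.
The centroid lies 1.9/2 = 0.95 m below the top edge, so y_c = 4.67 + 0.95 = 5.62 m and h_c = 5.62 × 0.974370 = 5.47596 m.
A = 1.5 × 1.9 = 2.85 m².
Resultant F = γ·h_c·A = 12.3606 × 5.47596 × 2.85 = 192.906 kN.
I_c = b·h³/12 = 1.5 × 1.9³/12 = 0.857375 m⁴.
Centre of pressure: y_p = y_c + I_c/(y_c·A) = 5.62 + 0.857375/(5.62 × 2.85) = 5.62 + 0.0535291 = 5.67353 m along the plane.

y_p = 5.67 m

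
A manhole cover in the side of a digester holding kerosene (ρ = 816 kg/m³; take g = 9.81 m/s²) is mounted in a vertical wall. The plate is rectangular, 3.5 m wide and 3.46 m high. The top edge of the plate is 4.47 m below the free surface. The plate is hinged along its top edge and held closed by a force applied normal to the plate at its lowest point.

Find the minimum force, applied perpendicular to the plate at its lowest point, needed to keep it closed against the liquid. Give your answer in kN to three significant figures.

γ = ρg = 816 × 9.81 / 1000 = 8.00496 kN/m³.
The centroid lies 3.46/2 = 1.73 m below the top edge, so the centroid depth is h_c = 4.47 + 1.73 = 6.2 m.
A = 3.5 × 3.46 = 12.11 m².
Resultant F = γ·h_c·A = 8.00496 × 6.2 × 12.11 = 601.028 kN.
I_c = b·h³/12 = 3.5 × 3.46³/12 = 12.0813 m⁴.
Centre of pressure: y_p = y_c + I_c/(y_c·A) = 6.2 + 12.0813/(6.2 × 12.11) = 6.2 + 0.160908 = 6.36091 m along the plane.
The resultant acts 1.73 + 0.160908 = 1.89091 m (along the plate) below the hinge at the top edge, so the moment about the hinge is M = F × 1.89091 = 601.028 × 1.89091 = 1136.49 kN·m.
A normal force at the bottom, 3.46 m from the hinge, must supply this moment: P = 1136.49/3.46 = 328.465 kN.

P ≈ 328 kN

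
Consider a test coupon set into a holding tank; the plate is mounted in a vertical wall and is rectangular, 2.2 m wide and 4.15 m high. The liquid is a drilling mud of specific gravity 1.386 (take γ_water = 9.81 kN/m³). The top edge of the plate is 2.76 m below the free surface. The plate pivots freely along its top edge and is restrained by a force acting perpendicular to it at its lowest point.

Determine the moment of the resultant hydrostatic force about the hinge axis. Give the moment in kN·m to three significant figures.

γ = 1.386 × 9.81 = 13.59666 kN/m³.
The centroid lies 4.15/2 = 2.075 m below the top edge, so the centroid depth is h_c = 2.76 + 2.075 = 4.835 m.
A = 2.2 × 4.15 = 9.13 m².
Resultant F = γ·h_c·A = 13.59666 × 4.835 × 9.13 = 600.205 kN.
I_c = b·h³/12 = 2.2 × 4.15³/12 = 13.1035 m⁴.
Centre of pressure: y_p = y_c + I_c/(y_c·A) = 4.835 + 13.1035/(4.835 × 9.13) = 4.835 + 0.296838 = 5.13184 m along the plane.
The resultant acts 2.075 + 0.296838 = 2.37184 m (along the plate) below the hinge at the top edge, so the moment about the hinge is M = F × 2.37184 = 600.205 × 2.37184 = 1423.59 kN·m.

M ≈ 1420 kN·m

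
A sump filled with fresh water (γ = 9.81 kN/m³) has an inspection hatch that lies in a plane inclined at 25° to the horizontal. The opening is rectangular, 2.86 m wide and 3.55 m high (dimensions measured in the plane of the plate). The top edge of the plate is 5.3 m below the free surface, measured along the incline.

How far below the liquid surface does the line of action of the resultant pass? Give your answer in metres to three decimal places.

γ = 9.81 kN/m³.
Let θ = 25° be the plate's angle to the horizontal; measure y along the incline from where the plane meets the free surface. Vertical depth h = y·sinθ with sinθ = 0.422618.
The centroid lies 3.55/2 = 1.775 m below the top edge, so y_c = 5.3 + 1.775 = 7.075 m and h_c = 7.075 × 0.422618 = 2.99002 m.
A = 2.86 × 3.55 = 10.153 m².
Resultant F = γ·h_c·A = 9.81 × 2.99002 × 10.153 = 297.809 kN.
I_c = b·h³/12 = 2.86 × 3.55³/12 = 10.6628 m⁴.
Centre of pressure: y_p = y_c + I_c/(y_c·A) = 7.075 + 10.6628/(7.075 × 10.153) = 7.075 + 0.14844 = 7.22344 m along the plane.
Vertically, h_p = y_p·sinθ = 7.22344 × 0.422618 = 3.05276 m.

h_p = 3.053 m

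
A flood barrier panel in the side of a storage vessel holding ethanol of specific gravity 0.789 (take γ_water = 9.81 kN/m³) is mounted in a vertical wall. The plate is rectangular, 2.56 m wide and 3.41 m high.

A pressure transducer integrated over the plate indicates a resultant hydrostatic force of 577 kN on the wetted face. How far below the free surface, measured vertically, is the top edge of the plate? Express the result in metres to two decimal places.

d_top ≈ 6.83 m

γ = 0.789 × 9.81 = 7.74009 kN/m³.
A = 2.56 × 3.41 = 8.7296 m².
From F = γ·h_c·A, the centroid depth is h_c = 577/(7.74009 × 8.7296) = 8.53956 m.
The centroid lies 3.41/2 = 1.705 m below the top edge, so the top edge sits at h_top = 8.53956 − 1.705 = 6.83456 m below the surface.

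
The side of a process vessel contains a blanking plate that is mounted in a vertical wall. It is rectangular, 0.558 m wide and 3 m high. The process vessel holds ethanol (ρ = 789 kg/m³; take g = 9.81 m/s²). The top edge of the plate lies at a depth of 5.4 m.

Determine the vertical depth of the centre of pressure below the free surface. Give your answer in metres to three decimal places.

h_p = 7.009 m

γ = ρg = 789 × 9.81 / 1000 = 7.74009 kN/m³.
The centroid lies 3/2 = 1.5 m below the top edge, so the centroid depth is h_c = 5.4 + 1.5 = 6.9 m.
A = 0.558 × 3 = 1.674 m².
Resultant F = γ·h_c·A = 7.74009 × 6.9 × 1.674 = 89.4027 kN.
I_c = b·h³/12 = 0.558 × 3³/12 = 1.2555 m⁴.
Centre of pressure: y_p = y_c + I_c/(y_c·A) = 6.9 + 1.2555/(6.9 × 1.674) = 6.9 + 0.108696 = 7.0087 m along the plane.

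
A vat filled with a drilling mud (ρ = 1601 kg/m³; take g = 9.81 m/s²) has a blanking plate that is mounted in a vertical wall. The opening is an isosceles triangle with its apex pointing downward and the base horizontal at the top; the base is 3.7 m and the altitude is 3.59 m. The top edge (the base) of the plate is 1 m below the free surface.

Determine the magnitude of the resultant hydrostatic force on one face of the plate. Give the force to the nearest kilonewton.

F ≈ 229 kN

γ = ρg = 1601 × 9.81 / 1000 = 15.70581 kN/m³.
With the apex down, the centroid sits h/3 = 3.59/3 = 1.19667 m below the base (the top edge), so the centroid depth is h_c = 1 + 1.19667 = 2.19667 m.
A = ½ × 3.7 × 3.59 = 6.6415 m².
Resultant F = γ·h_c·A = 15.70581 × 2.19667 × 6.6415 = 229.135 kN.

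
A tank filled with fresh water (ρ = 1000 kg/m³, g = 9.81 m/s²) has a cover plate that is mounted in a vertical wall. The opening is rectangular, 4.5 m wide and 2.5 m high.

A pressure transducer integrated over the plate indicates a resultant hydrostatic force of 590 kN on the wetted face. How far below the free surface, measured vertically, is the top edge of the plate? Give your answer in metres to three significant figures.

d_top ≈ 4.10 m

γ = ρg = 1000 × 9.81 = 9810 N/m³ = 9.81 kN/m³.
A = 4.5 × 2.5 = 11.25 m².
From F = γ·h_c·A, the centroid depth is h_c = 590/(9.81 × 11.25) = 5.34602 m.
The centroid lies 2.5/2 = 1.25 m below the top edge, so the top edge sits at h_top = 5.34602 − 1.25 = 4.09602 m below the surface.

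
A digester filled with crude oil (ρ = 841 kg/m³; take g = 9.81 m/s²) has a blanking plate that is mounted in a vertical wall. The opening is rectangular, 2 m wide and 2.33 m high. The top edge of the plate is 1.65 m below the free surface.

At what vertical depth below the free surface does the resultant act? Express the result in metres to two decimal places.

γ = ρg = 841 × 9.81 / 1000 = 8.25021 kN/m³.
The centroid lies 2.33/2 = 1.165 m below the top edge, so the centroid depth is h_c = 1.65 + 1.165 = 2.815 m.
A = 2 × 2.33 = 4.66 m².
Resultant F = γ·h_c·A = 8.25021 × 2.815 × 4.66 = 108.225 kN.
I_c = b·h³/12 = 2 × 2.33³/12 = 2.10822 m⁴.
Centre of pressure: y_p = y_c + I_c/(y_c·A) = 2.815 + 2.10822/(2.815 × 4.66) = 2.815 + 0.160713 = 2.97571 m along the plane.

h_p = 2.98 m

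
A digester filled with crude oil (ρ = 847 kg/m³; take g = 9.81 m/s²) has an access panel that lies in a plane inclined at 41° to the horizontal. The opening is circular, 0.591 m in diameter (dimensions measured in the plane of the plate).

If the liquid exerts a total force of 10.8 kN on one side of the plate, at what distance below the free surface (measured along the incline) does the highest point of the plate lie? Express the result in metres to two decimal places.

γ = ρg = 847 × 9.81 / 1000 = 8.30907 kN/m³.
A = π(0.2955)² = 0.274325 m².
From F = γ·h_c·A, the centroid depth is h_c = 10.8/(8.30907 × 0.274325) = 4.73812 m.
Let θ = 41° be the plate's angle to the horizontal; measure y along the incline from where the plane meets the free surface. Vertical depth h = y·sinθ with sinθ = 0.656059.
Along the incline, y_c = h_c/sinθ = 4.73812/0.656059 = 7.22209 m.
The centroid is at the centre, 0.2955 m below the top of the plate, so the highest point sits at y_top = 7.22209 − 0.2955 = 6.92659 m along the incline.

y_top ≈ 6.93 m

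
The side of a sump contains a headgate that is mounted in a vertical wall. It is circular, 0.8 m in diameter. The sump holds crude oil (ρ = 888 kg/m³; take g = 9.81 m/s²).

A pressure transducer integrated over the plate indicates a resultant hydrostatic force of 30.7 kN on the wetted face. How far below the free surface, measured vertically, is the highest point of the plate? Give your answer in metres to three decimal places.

d_top ≈ 6.611 m

γ = ρg = 888 × 9.81 / 1000 = 8.71128 kN/m³.
A = π(0.4)² = 0.502655 m².
From F = γ·h_c·A, the centroid depth is h_c = 30.7/(8.71128 × 0.502655) = 7.0111 m.
The centroid is at the centre, 0.4 m below the top of the plate, so the highest point sits at h_top = 7.0111 − 0.4 = 6.6111 m below the surface.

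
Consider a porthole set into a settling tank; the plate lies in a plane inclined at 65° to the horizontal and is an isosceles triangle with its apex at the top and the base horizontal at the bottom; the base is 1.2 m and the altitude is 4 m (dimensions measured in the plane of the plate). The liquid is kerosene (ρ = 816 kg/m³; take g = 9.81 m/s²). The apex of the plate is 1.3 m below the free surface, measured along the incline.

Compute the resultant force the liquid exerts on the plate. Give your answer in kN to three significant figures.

γ = ρg = 816 × 9.81 / 1000 = 8.00496 kN/m³.
Let θ = 65° be the plate's angle to the horizontal; measure y along the incline from where the plane meets the free surface. Vertical depth h = y·sinθ with sinθ = 0.906308.
With the apex up, the centroid sits 2h/3 = 2 × 4/3 = 2.66667 m below the apex, so y_c = 1.3 + 2.66667 = 3.96667 m and h_c = 3.96667 × 0.906308 = 3.59502 m.
A = ½ × 1.2 × 4 = 2.4 m².
Resultant F = γ·h_c·A = 8.00496 × 3.59502 × 2.4 = 69.0672 kN.

F ≈ 69.1 kN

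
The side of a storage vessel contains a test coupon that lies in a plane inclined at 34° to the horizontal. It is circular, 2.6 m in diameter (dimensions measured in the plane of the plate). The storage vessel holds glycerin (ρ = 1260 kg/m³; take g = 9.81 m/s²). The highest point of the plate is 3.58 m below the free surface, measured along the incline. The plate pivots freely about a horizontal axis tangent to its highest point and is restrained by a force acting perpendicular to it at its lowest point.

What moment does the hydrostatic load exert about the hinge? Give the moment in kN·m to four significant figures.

M ≈ 248.3 kN·m

γ = ρg = 1260 × 9.81 / 1000 = 12.3606 kN/m³.
Let θ = 34° be the plate's angle to the horizontal; measure y along the incline from where the plane meets the free surface. Vertical depth h = y·sinθ with sinθ = 0.559193.
The centroid is at the centre, 1.3 m below the top of the plate, so y_c = 3.58 + 1.3 = 4.88 m and h_c = 4.88 × 0.559193 = 2.72886 m.
A = π(1.3)² = 5.30929 m².
Resultant F = γ·h_c·A = 12.3606 × 2.72886 × 5.30929 = 179.084 kN.
I_c = πr⁴/4 = π × 1.3⁴/4 = 2.24318 m⁴.
Centre of pressure: y_p = y_c + I_c/(y_c·A) = 4.88 + 2.24318/(4.88 × 5.30929) = 4.88 + 0.0865781 = 4.96658 m along the plane.
The resultant acts 1.3 + 0.0865781 = 1.38658 m (along the plate) below the hinge at the top edge, so the moment about the hinge is M = F × 1.38658 = 179.084 × 1.38658 = 248.314 kN·m.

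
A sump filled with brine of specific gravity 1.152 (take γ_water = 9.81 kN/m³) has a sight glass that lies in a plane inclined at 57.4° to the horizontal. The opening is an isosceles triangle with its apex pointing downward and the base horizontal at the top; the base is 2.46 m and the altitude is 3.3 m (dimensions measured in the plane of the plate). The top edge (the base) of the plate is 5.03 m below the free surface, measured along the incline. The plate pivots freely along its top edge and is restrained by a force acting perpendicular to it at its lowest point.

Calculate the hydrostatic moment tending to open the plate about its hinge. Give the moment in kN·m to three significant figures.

γ = 1.152 × 9.81 = 11.30112 kN/m³.
Let θ = 57.4° be the plate's angle to the horizontal; measure y along the incline from where the plane meets the free surface. Vertical depth h = y·sinθ with sinθ = 0.842452.
With the apex down, the centroid sits h/3 = 3.3/3 = 1.1 m below the base (the top edge), so y_c = 5.03 + 1.1 = 6.13 m and h_c = 6.13 × 0.842452 = 5.16423 m.
A = ½ × 2.46 × 3.3 = 4.059 m².
Resultant F = γ·h_c·A = 11.30112 × 5.16423 × 4.059 = 236.89 kN.
I_c = b·h³/36 = 2.46 × 3.3³/36 = 2.45569 m⁴.
Centre of pressure: y_p = y_c + I_c/(y_c·A) = 6.13 + 2.45569/(6.13 × 4.059) = 6.13 + 0.0986947 = 6.22869 m along the plane.
The resultant acts 1.1 + 0.0986947 = 1.19869 m (along the plate) below the hinge at the top edge, so the moment about the hinge is M = F × 1.19869 = 236.89 × 1.19869 = 283.958 kN·m.

M ≈ 284 kN·m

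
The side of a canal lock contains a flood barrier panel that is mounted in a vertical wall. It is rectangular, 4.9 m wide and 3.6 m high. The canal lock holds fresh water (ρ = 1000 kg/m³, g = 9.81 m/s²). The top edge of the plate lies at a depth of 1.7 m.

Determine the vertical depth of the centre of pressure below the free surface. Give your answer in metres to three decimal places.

h_p = 3.809 m

γ = ρg = 1000 × 9.81 = 9810 N/m³ = 9.81 kN/m³.
The centroid lies 3.6/2 = 1.8 m below the top edge, so the centroid depth is h_c = 1.7 + 1.8 = 3.5 m.
A = 4.9 × 3.6 = 17.64 m².
Resultant F = γ·h_c·A = 9.81 × 3.5 × 17.64 = 605.669 kN.
I_c = b·h³/12 = 4.9 × 3.6³/12 = 19.0512 m⁴.
Centre of pressure: y_p = y_c + I_c/(y_c·A) = 3.5 + 19.0512/(3.5 × 17.64) = 3.5 + 0.308571 = 3.80857 m along the plane.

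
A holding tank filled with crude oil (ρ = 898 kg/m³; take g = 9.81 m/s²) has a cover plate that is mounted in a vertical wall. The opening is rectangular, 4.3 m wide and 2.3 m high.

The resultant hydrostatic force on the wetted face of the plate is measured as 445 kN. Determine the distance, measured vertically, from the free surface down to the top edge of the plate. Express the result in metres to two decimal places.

d_top ≈ 3.96 m

γ = ρg = 898 × 9.81 / 1000 = 8.80938 kN/m³.
A = 4.3 × 2.3 = 9.89 m².
From F = γ·h_c·A, the centroid depth is h_c = 445/(8.80938 × 9.89) = 5.10762 m.
The centroid lies 2.3/2 = 1.15 m below the top edge, so the top edge sits at h_top = 5.10762 − 1.15 = 3.95762 m below the surface.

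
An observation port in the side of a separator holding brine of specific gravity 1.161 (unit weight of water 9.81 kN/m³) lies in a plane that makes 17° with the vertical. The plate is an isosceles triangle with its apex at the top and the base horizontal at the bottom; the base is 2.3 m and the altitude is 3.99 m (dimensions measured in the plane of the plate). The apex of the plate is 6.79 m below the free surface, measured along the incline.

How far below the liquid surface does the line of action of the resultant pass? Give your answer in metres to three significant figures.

γ = 1.161 × 9.81 = 11.38941 kN/m³.
The plate makes 17° with the vertical, i.e. θ = 90° − 17° = 73° to the horizontal. Measuring y along the incline from the free-surface line, vertical depth h = y·sinθ with sinθ = 0.956305.
With the apex up, the centroid sits 2h/3 = 2 × 3.99/3 = 2.66 m below the apex, so y_c = 6.79 + 2.66 = 9.45 m and h_c = 9.45 × 0.956305 = 9.03708 m.
A = ½ × 2.3 × 3.99 = 4.5885 m².
Resultant F = γ·h_c·A = 11.38941 × 9.03708 × 4.5885 = 472.281 kN.
I_c = b·h³/36 = 2.3 × 3.99³/36 = 4.0583 m⁴.
Centre of pressure: y_p = y_c + I_c/(y_c·A) = 9.45 + 4.0583/(9.45 × 4.5885) = 9.45 + 0.0935926 = 9.54359 m along the plane.
Vertically, h_p = y_p·sinθ = 9.54359 × 0.956305 = 9.12658 m.

h_p = 9.13 m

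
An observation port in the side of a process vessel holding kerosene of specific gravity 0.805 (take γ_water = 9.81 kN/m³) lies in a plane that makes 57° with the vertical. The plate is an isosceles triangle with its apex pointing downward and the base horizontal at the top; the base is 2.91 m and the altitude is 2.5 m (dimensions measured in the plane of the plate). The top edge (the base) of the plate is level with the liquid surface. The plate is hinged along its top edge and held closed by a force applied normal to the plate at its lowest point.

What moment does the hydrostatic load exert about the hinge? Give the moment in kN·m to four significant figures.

γ = 0.805 × 9.81 = 7.89705 kN/m³.
The plate makes 57° with the vertical, i.e. θ = 90° − 57° = 33° to the horizontal. Measuring y along the incline from the free-surface line, vertical depth h = y·sinθ with sinθ = 0.544639.
With the apex down, the centroid sits h/3 = 2.5/3 = 0.833333 m below the base (the top edge), so y_c = 0.833333 m and h_c = 0.833333 × 0.544639 = 0.453866 m.
A = ½ × 2.91 × 2.5 = 3.6375 m².
Resultant F = γ·h_c·A = 7.89705 × 0.453866 × 3.6375 = 13.0375 kN.
I_c = b·h³/36 = 2.91 × 2.5³/36 = 1.26302 m⁴.
Centre of pressure: y_p = y_c + I_c/(y_c·A) = 0.833333 + 1.26302/(0.833333 × 3.6375) = 0.833333 + 0.416667 = 1.25 m along the plane.
The resultant acts 0.833333 + 0.416667 = 1.25 m (along the plate) below the hinge at the top edge, so the moment about the hinge is M = F × 1.25 = 13.0375 × 1.25 = 16.2969 kN·m.

M ≈ 16.30 kN·m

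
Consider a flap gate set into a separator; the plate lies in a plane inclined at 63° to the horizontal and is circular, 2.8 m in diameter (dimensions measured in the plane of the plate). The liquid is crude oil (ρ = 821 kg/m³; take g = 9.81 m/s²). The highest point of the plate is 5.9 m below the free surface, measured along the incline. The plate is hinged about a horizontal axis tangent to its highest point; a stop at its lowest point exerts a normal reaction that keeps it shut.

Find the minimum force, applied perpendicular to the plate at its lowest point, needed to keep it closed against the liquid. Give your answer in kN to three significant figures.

γ = ρg = 821 × 9.81 / 1000 = 8.05401 kN/m³.
Let θ = 63° be the plate's angle to the horizontal; measure y along the incline from where the plane meets the free surface. Vertical depth h = y·sinθ with sinθ = 0.891007.
The centroid is at the centre, 1.4 m below the top of the plate, so y_c = 5.9 + 1.4 = 7.3 m and h_c = 7.3 × 0.891007 = 6.50435 m.
A = π(1.4)² = 6.15752 m².
Resultant F = γ·h_c·A = 8.05401 × 6.50435 × 6.15752 = 322.568 kN.
I_c = πr⁴/4 = π × 1.4⁴/4 = 3.01719 m⁴.
Centre of pressure: y_p = y_c + I_c/(y_c·A) = 7.3 + 3.01719/(7.3 × 6.15752) = 7.3 + 0.0671234 = 7.36712 m along the plane.
The resultant acts 1.4 + 0.0671234 = 1.46712 m (along the plate) below the hinge at the top edge, so the moment about the hinge is M = F × 1.46712 = 322.568 × 1.46712 = 473.246 kN·m.
A normal force at the bottom, 2.8 m from the hinge, must supply this moment: P = 473.246/2.8 = 169.016 kN.

P ≈ 169 kN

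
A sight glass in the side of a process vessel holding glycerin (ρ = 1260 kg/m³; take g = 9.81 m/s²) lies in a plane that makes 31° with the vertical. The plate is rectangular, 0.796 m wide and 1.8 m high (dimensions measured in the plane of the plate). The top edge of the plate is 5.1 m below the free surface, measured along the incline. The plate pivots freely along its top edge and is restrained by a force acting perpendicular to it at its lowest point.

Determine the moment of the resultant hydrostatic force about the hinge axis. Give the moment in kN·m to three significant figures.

γ = ρg = 1260 × 9.81 / 1000 = 12.3606 kN/m³.
The plate makes 31° with the vertical, i.e. θ = 90° − 31° = 59° to the horizontal. Measuring y along the incline from the free-surface line, vertical depth h = y·sinθ with sinθ = 0.857167.
The centroid lies 1.8/2 = 0.9 m below the top edge, so y_c = 5.1 + 0.9 = 6 m and h_c = 6 × 0.857167 = 5.143 m.
A = 0.796 × 1.8 = 1.4328 m².
Resultant F = γ·h_c·A = 12.3606 × 5.143 × 1.4328 = 91.0839 kN.
I_c = b·h³/12 = 0.796 × 1.8³/12 = 0.386856 m⁴.
Centre of pressure: y_p = y_c + I_c/(y_c·A) = 6 + 0.386856/(6 × 1.4328) = 6 + 0.045 = 6.045 m along the plane.
The resultant acts 0.9 + 0.045 = 0.945 m (along the plate) below the hinge at the top edge, so the moment about the hinge is M = F × 0.945 = 91.0839 × 0.945 = 86.0743 kN·m.

M ≈ 86.1 kN·m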